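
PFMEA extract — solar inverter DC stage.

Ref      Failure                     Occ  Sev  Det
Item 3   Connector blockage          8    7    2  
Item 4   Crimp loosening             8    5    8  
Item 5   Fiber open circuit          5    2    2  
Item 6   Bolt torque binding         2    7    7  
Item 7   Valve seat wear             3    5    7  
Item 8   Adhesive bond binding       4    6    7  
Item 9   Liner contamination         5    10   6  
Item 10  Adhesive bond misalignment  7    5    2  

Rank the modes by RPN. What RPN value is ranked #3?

RPN = Severity × Occurrence × Detection:
  Item 3: 7 × 8 × 2 = 112
  Item 4: 5 × 8 × 8 = 320
  Item 5: 2 × 5 × 2 = 20
  Item 6: 7 × 2 × 7 = 98
  Item 7: 5 × 3 × 7 = 105
  Item 8: 6 × 4 × 7 = 168
  Item 9: 10 × 5 × 6 = 300
  Item 10: 5 × 7 × 2 = 70
Sorted descending: 320, 300, 168, 112, 105, 98, 70, 20.
The third-highest RPN is 168 (Item 8).

168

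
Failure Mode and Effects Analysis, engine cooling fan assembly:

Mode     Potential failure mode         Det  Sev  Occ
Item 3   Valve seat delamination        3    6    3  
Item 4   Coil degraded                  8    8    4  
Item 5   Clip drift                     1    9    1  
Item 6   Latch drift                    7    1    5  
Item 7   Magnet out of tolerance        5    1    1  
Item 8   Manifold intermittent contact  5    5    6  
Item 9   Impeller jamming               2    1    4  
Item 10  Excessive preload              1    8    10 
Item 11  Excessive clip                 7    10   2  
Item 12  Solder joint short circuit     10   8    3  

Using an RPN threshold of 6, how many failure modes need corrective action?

RPN = Severity × Occurrence × Detection:
  Item 3: 6 × 3 × 3 = 54
  Item 4: 8 × 4 × 8 = 256
  Item 5: 9 × 1 × 1 = 9
  Item 6: 1 × 5 × 7 = 35
  Item 7: 1 × 1 × 5 = 5
  Item 8: 5 × 6 × 5 = 150
  Item 9: 1 × 4 × 2 = 8
  Item 10: 8 × 10 × 1 = 80
  Item 11: 10 × 2 × 7 = 140
  Item 12: 8 × 3 × 10 = 240
Modes with RPN ≥ 6: Item 3 (54), Item 4 (256), Item 5 (9), Item 6 (35), Item 8 (150), Item 9 (8), Item 10 (80), Item 11 (140), Item 12 (240) → 9.

9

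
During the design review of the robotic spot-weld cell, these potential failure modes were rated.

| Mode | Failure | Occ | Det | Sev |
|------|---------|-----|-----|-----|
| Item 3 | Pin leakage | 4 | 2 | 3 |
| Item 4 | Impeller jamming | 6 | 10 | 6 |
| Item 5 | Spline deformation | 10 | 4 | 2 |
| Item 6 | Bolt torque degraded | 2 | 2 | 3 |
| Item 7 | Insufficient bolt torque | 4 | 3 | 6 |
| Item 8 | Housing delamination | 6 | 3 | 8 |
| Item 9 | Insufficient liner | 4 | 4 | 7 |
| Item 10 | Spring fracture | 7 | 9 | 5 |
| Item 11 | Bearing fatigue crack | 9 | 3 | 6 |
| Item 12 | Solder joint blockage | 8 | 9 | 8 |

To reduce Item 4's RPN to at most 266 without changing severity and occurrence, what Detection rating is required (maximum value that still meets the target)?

7

Item 4: S=6, O=6, D=10 → current RPN = 360.
Fixed product = 36. Need 36 × D ≤ 266, so D ≤ 266/36 = 7.39.
Maximum integer Detection rating = 7 (gives RPN 252; D=8 would give 288 > 266).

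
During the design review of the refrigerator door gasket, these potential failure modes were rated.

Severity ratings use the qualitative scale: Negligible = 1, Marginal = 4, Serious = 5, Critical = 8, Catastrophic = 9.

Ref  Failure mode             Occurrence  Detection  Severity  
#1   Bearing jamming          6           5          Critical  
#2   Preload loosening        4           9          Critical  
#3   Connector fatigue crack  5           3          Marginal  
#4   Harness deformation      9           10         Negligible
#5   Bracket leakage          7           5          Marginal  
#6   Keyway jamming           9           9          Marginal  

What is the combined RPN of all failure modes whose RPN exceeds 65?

1082

RPN = Severity × Occurrence × Detection:
  #1: 8 × 6 × 5 = 240
  #2: 8 × 4 × 9 = 288
  #3: 4 × 5 × 3 = 60
  #4: 1 × 9 × 10 = 90
  #5: 4 × 7 × 5 = 140
  #6: 4 × 9 × 9 = 324
RPN > 65: #1 (240), #2 (288), #4 (90), #5 (140), #6 (324).
Sum: 240 + 288 + 90 + 140 + 324 = 1082.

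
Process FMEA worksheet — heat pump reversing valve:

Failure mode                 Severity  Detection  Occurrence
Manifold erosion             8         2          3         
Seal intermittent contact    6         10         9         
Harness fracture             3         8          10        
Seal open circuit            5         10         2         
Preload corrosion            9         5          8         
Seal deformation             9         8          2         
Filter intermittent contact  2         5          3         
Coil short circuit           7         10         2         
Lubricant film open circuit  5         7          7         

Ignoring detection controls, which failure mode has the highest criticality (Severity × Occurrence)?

Criticality = Severity × Occurrence:
  Manifold erosion: 8 × 3 = 24
  Seal intermittent contact: 6 × 9 = 54
  Harness fracture: 3 × 10 = 30
  Seal open circuit: 5 × 2 = 10
  Preload corrosion: 9 × 8 = 72
  Seal deformation: 9 × 2 = 18
  Filter intermittent contact: 2 × 3 = 6
  Coil short circuit: 7 × 2 = 14
  Lubricant film open circuit: 5 × 7 = 35
Highest criticality is 72 → Preload corrosion.

Preload corrosion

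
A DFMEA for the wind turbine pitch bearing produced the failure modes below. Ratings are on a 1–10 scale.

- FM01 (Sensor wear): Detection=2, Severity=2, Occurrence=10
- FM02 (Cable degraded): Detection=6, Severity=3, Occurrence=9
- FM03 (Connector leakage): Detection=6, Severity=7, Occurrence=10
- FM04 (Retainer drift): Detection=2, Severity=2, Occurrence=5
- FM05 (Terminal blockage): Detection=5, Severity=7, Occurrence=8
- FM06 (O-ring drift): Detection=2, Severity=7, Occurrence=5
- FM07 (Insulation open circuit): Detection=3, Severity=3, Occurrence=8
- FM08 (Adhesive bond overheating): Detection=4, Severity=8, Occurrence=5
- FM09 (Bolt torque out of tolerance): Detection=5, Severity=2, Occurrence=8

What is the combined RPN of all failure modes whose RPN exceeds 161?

862

RPN = Severity × Occurrence × Detection:
  FM01: 2 × 10 × 2 = 40
  FM02: 3 × 9 × 6 = 162
  FM03: 7 × 10 × 6 = 420
  FM04: 2 × 5 × 2 = 20
  FM05: 7 × 8 × 5 = 280
  FM06: 7 × 5 × 2 = 70
  FM07: 3 × 8 × 3 = 72
  FM08: 8 × 5 × 4 = 160
  FM09: 2 × 8 × 5 = 80
RPN > 161: FM02 (162), FM03 (420), FM05 (280).
Sum: 162 + 420 + 280 = 862.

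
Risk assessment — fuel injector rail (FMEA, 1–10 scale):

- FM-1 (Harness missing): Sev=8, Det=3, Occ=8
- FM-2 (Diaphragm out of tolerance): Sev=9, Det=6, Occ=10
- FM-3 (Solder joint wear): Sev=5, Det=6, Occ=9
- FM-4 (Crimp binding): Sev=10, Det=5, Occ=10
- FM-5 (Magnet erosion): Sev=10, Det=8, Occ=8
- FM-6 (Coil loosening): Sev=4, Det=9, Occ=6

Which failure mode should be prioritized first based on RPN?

FM-5

RPN = Severity × Occurrence × Detection:
  FM-1: 8 × 8 × 3 = 192
  FM-2: 9 × 10 × 6 = 540
  FM-3: 5 × 9 × 6 = 270
  FM-4: 10 × 10 × 5 = 500
  FM-5: 10 × 8 × 8 = 640
  FM-6: 4 × 6 × 9 = 216
Highest RPN is 640 → FM-5.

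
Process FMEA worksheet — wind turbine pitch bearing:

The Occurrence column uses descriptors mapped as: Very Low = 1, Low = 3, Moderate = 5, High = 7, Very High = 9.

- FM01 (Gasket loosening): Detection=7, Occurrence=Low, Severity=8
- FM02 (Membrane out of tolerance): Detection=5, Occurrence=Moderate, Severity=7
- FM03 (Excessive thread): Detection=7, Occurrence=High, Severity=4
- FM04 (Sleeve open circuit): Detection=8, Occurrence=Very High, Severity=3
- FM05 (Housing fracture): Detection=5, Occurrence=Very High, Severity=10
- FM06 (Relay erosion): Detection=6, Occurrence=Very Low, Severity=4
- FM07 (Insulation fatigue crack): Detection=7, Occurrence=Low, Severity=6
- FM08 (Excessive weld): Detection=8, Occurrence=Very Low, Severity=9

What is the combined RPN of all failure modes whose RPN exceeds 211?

666

RPN = Severity × Occurrence × Detection:
  FM01: 8 × 3 × 7 = 168
  FM02: 7 × 5 × 5 = 175
  FM03: 4 × 7 × 7 = 196
  FM04: 3 × 9 × 8 = 216
  FM05: 10 × 9 × 5 = 450
  FM06: 4 × 1 × 6 = 24
  FM07: 6 × 3 × 7 = 126
  FM08: 9 × 1 × 8 = 72
RPN > 211: FM04 (216), FM05 (450).
Sum: 216 + 450 = 666.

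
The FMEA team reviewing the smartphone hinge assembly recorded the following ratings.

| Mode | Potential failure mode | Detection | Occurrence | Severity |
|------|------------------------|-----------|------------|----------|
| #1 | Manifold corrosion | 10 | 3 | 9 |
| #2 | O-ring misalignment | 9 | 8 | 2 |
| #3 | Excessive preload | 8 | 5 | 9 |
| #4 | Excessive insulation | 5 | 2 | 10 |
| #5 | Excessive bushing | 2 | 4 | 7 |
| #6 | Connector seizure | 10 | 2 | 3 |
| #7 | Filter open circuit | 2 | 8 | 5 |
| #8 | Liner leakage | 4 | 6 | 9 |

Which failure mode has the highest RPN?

#3

RPN = Severity × Occurrence × Detection:
  #1: 9 × 3 × 10 = 270
  #2: 2 × 8 × 9 = 144
  #3: 9 × 5 × 8 = 360
  #4: 10 × 2 × 5 = 100
  #5: 7 × 4 × 2 = 56
  #6: 3 × 2 × 10 = 60
  #7: 5 × 8 × 2 = 80
  #8: 9 × 6 × 4 = 216
Highest RPN is 360 → #3.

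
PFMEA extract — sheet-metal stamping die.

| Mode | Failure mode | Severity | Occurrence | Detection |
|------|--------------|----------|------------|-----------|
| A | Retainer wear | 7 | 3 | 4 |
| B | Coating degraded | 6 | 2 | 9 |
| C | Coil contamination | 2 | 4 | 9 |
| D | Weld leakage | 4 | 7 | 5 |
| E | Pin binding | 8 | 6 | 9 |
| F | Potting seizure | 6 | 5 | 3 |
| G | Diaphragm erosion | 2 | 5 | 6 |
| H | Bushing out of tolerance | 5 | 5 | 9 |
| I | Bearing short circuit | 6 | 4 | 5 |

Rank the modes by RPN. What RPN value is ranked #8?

72

RPN = Severity × Occurrence × Detection:
  A: 7 × 3 × 4 = 84
  B: 6 × 2 × 9 = 108
  C: 2 × 4 × 9 = 72
  D: 4 × 7 × 5 = 140
  E: 8 × 6 × 9 = 432
  F: 6 × 5 × 3 = 90
  G: 2 × 5 × 6 = 60
  H: 5 × 5 × 9 = 225
  I: 6 × 4 × 5 = 120
Sorted descending: 432, 225, 140, 120, 108, 90, 84, 72, 60.
The eighth-highest RPN is 72 (C).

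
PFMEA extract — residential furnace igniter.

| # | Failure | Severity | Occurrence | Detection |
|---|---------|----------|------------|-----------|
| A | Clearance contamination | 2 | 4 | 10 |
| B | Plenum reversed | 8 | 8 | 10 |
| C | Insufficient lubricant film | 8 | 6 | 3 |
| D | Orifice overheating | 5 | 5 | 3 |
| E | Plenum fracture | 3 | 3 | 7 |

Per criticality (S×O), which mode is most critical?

B

Criticality = Severity × Occurrence:
  A: 2 × 4 = 8
  B: 8 × 8 = 64
  C: 8 × 6 = 48
  D: 5 × 5 = 25
  E: 3 × 3 = 9
Highest criticality is 64 → B.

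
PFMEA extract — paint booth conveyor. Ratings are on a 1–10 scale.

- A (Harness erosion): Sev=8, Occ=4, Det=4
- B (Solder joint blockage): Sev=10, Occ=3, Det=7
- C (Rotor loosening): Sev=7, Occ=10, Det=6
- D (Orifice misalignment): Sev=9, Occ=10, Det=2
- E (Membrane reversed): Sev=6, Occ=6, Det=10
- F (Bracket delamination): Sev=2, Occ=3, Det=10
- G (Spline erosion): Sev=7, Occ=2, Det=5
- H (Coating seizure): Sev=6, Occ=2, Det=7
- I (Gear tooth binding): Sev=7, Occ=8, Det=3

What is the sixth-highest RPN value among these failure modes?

128

RPN = Severity × Occurrence × Detection:
  A: 8 × 4 × 4 = 128
  B: 10 × 3 × 7 = 210
  C: 7 × 10 × 6 = 420
  D: 9 × 10 × 2 = 180
  E: 6 × 6 × 10 = 360
  F: 2 × 3 × 10 = 60
  G: 7 × 2 × 5 = 70
  H: 6 × 2 × 7 = 84
  I: 7 × 8 × 3 = 168
Sorted descending: 420, 360, 210, 180, 168, 128, 84, 70, 60.
The sixth-highest RPN is 128 (A).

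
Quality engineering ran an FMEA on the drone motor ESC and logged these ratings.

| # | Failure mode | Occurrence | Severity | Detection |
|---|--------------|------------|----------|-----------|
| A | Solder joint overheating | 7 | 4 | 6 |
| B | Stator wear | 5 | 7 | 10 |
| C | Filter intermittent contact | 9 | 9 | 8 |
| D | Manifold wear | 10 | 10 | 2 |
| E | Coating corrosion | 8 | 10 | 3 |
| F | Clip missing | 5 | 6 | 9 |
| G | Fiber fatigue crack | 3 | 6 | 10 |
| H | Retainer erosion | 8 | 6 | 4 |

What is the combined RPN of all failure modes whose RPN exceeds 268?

1268

RPN = Severity × Occurrence × Detection:
  A: 4 × 7 × 6 = 168
  B: 7 × 5 × 10 = 350
  C: 9 × 9 × 8 = 648
  D: 10 × 10 × 2 = 200
  E: 10 × 8 × 3 = 240
  F: 6 × 5 × 9 = 270
  G: 6 × 3 × 10 = 180
  H: 6 × 8 × 4 = 192
RPN > 268: B (350), C (648), F (270).
Sum: 350 + 648 + 270 = 1268.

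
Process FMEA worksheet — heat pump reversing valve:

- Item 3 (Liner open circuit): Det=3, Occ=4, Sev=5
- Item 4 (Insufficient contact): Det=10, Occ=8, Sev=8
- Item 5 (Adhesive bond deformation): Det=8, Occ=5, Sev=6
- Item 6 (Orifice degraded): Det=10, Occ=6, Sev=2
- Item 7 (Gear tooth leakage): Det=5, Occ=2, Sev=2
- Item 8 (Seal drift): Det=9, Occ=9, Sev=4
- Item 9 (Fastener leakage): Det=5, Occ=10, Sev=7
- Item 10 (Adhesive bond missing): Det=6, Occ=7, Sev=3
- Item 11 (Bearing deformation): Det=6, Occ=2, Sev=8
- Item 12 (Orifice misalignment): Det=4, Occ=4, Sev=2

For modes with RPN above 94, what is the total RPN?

1896

RPN = Severity × Occurrence × Detection:
  Item 3: 5 × 4 × 3 = 60
  Item 4: 8 × 8 × 10 = 640
  Item 5: 6 × 5 × 8 = 240
  Item 6: 2 × 6 × 10 = 120
  Item 7: 2 × 2 × 5 = 20
  Item 8: 4 × 9 × 9 = 324
  Item 9: 7 × 10 × 5 = 350
  Item 10: 3 × 7 × 6 = 126
  Item 11: 8 × 2 × 6 = 96
  Item 12: 2 × 4 × 4 = 32
RPN > 94: Item 4 (640), Item 5 (240), Item 6 (120), Item 8 (324), Item 9 (350), Item 10 (126), Item 11 (96).
Sum: 640 + 240 + 120 + 324 + 350 + 126 + 96 = 1896.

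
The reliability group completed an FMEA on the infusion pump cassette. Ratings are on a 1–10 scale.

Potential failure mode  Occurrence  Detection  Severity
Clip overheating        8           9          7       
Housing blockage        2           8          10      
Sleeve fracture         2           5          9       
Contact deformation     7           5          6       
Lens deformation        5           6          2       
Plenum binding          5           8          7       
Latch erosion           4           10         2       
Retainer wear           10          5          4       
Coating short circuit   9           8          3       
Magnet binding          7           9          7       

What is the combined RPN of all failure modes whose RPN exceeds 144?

2011

RPN = Severity × Occurrence × Detection:
  Clip overheating: 7 × 8 × 9 = 504
  Housing blockage: 10 × 2 × 8 = 160
  Sleeve fracture: 9 × 2 × 5 = 90
  Contact deformation: 6 × 7 × 5 = 210
  Lens deformation: 2 × 5 × 6 = 60
  Plenum binding: 7 × 5 × 8 = 280
  Latch erosion: 2 × 4 × 10 = 80
  Retainer wear: 4 × 10 × 5 = 200
  Coating short circuit: 3 × 9 × 8 = 216
  Magnet binding: 7 × 7 × 9 = 441
RPN > 144: Clip overheating (504), Housing blockage (160), Contact deformation (210), Plenum binding (280), Retainer wear (200), Coating short circuit (216), Magnet binding (441).
Sum: 504 + 160 + 210 + 280 + 200 + 216 + 441 = 2011.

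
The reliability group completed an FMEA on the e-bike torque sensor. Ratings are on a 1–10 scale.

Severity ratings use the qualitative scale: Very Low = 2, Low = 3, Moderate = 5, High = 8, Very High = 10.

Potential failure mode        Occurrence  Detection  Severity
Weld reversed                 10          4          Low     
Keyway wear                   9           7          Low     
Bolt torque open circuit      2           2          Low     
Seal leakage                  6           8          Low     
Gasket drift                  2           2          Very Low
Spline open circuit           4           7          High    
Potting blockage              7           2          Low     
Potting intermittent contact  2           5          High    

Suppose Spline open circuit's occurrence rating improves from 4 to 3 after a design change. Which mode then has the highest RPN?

Keyway wear

RPN = Severity × Occurrence × Detection:
  Weld reversed: 3 × 10 × 4 = 120
  Keyway wear: 3 × 9 × 7 = 189
  Bolt torque open circuit: 3 × 2 × 2 = 12
  Seal leakage: 3 × 6 × 8 = 144
  Gasket drift: 2 × 2 × 2 = 8
  Spline open circuit: 8 × 4 × 7 = 224
  Potting blockage: 3 × 7 × 2 = 42
  Potting intermittent contact: 8 × 2 × 5 = 80
After action: Spline open circuit → 8 × 3 × 7 = 168.
Revised RPNs: Keyway wear=189, Spline open circuit=168, Seal leakage=144, Weld reversed=120, Potting intermittent contact=80, Potting blockage=42, Bolt torque open circuit=12, Gasket drift=8.
Highest is now Keyway wear (189).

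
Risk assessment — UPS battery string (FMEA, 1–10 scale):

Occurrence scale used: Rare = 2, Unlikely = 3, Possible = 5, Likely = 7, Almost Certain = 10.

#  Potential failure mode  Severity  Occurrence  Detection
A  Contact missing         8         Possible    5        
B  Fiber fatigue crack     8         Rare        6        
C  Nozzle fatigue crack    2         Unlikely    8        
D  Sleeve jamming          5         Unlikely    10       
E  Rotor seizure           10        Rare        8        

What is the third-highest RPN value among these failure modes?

150

RPN = Severity × Occurrence × Detection:
  A: 8 × 5 × 5 = 200
  B: 8 × 2 × 6 = 96
  C: 2 × 3 × 8 = 48
  D: 5 × 3 × 10 = 150
  E: 10 × 2 × 8 = 160
Sorted descending: 200, 160, 150, 96, 48.
The third-highest RPN is 150 (D).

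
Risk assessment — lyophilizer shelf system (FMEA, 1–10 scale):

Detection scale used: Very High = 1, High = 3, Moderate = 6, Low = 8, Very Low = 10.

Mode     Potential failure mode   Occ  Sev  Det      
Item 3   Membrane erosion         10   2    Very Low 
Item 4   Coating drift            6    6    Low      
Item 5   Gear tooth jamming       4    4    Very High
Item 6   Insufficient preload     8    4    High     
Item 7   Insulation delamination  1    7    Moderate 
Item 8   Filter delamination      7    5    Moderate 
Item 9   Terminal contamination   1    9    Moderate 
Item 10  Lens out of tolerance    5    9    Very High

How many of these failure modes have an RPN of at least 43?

RPN = Severity × Occurrence × Detection:
  Item 3: 2 × 10 × 10 = 200
  Item 4: 6 × 6 × 8 = 288
  Item 5: 4 × 4 × 1 = 16
  Item 6: 4 × 8 × 3 = 96
  Item 7: 7 × 1 × 6 = 42
  Item 8: 5 × 7 × 6 = 210
  Item 9: 9 × 1 × 6 = 54
  Item 10: 9 × 5 × 1 = 45
Modes with RPN ≥ 43: Item 3 (200), Item 4 (288), Item 6 (96), Item 8 (210), Item 9 (54), Item 10 (45) → 6.

6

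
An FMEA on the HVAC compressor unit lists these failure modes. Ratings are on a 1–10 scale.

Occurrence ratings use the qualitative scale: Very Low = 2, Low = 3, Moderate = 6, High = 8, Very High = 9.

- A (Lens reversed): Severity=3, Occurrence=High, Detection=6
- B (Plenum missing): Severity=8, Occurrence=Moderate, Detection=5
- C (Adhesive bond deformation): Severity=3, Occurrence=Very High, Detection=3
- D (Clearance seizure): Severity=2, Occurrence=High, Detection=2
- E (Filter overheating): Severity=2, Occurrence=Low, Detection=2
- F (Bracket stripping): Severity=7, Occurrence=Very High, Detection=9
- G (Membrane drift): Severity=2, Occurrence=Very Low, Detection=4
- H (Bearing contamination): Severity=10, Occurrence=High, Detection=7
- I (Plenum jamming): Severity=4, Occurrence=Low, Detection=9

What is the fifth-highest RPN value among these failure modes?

108

RPN = Severity × Occurrence × Detection:
  A: 3 × 8 × 6 = 144
  B: 8 × 6 × 5 = 240
  C: 3 × 9 × 3 = 81
  D: 2 × 8 × 2 = 32
  E: 2 × 3 × 2 = 12
  F: 7 × 9 × 9 = 567
  G: 2 × 2 × 4 = 16
  H: 10 × 8 × 7 = 560
  I: 4 × 3 × 9 = 108
Sorted descending: 567, 560, 240, 144, 108, 81, 32, 16, 12.
The fifth-highest RPN is 108 (I).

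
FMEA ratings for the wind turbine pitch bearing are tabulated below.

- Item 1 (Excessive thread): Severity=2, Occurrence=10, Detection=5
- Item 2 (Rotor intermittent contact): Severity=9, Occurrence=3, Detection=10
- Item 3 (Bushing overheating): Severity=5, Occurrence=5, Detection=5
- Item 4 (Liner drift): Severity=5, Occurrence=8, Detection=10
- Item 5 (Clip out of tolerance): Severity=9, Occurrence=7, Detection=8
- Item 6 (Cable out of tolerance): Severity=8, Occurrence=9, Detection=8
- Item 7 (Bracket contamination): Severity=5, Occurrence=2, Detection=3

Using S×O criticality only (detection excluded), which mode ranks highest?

Criticality = Severity × Occurrence:
  Item 1: 2 × 10 = 20
  Item 2: 9 × 3 = 27
  Item 3: 5 × 5 = 25
  Item 4: 5 × 8 = 40
  Item 5: 9 × 7 = 63
  Item 6: 8 × 9 = 72
  Item 7: 5 × 2 = 10
Highest criticality is 72 → Item 6.

Item 6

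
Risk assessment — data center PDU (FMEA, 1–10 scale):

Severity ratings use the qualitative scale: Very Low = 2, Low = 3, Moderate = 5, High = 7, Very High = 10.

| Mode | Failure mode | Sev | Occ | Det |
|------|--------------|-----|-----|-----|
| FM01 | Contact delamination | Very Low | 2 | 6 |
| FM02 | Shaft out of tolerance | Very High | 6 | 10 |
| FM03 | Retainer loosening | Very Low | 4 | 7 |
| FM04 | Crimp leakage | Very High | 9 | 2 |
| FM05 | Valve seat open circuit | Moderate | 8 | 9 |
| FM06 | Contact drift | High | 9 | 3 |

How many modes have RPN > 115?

4

RPN = Severity × Occurrence × Detection:
  FM01: 2 × 2 × 6 = 24
  FM02: 10 × 6 × 10 = 600
  FM03: 2 × 4 × 7 = 56
  FM04: 10 × 9 × 2 = 180
  FM05: 5 × 8 × 9 = 360
  FM06: 7 × 9 × 3 = 189
Modes with RPN > 115: FM02 (600), FM04 (180), FM05 (360), FM06 (189) → 4.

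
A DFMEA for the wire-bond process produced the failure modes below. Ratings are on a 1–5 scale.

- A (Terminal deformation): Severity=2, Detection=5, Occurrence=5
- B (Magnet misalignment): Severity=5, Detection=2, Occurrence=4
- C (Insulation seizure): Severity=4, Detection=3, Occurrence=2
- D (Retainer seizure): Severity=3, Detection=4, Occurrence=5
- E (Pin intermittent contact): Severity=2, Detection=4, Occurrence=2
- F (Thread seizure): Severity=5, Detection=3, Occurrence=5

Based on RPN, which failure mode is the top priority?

RPN = Severity × Occurrence × Detection:
  A: 2 × 5 × 5 = 50
  B: 5 × 4 × 2 = 40
  C: 4 × 2 × 3 = 24
  D: 3 × 5 × 4 = 60
  E: 2 × 2 × 4 = 16
  F: 5 × 5 × 3 = 75
Highest RPN is 75 → F.

F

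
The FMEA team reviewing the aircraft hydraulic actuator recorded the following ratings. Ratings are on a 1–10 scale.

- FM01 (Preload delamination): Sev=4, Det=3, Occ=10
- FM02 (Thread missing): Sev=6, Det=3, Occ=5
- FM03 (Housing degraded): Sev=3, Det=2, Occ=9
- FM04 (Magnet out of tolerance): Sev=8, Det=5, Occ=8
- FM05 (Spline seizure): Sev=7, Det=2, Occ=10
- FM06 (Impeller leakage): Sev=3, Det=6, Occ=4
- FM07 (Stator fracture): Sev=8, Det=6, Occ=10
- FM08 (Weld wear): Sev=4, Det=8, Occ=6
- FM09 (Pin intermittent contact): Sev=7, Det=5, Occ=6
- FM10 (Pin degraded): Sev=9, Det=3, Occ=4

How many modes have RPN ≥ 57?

RPN = Severity × Occurrence × Detection:
  FM01: 4 × 10 × 3 = 120
  FM02: 6 × 5 × 3 = 90
  FM03: 3 × 9 × 2 = 54
  FM04: 8 × 8 × 5 = 320
  FM05: 7 × 10 × 2 = 140
  FM06: 3 × 4 × 6 = 72
  FM07: 8 × 10 × 6 = 480
  FM08: 4 × 6 × 8 = 192
  FM09: 7 × 6 × 5 = 210
  FM10: 9 × 4 × 3 = 108
Modes with RPN ≥ 57: FM01 (120), FM02 (90), FM04 (320), FM05 (140), FM06 (72), FM07 (480), FM08 (192), FM09 (210), FM10 (108) → 9.

9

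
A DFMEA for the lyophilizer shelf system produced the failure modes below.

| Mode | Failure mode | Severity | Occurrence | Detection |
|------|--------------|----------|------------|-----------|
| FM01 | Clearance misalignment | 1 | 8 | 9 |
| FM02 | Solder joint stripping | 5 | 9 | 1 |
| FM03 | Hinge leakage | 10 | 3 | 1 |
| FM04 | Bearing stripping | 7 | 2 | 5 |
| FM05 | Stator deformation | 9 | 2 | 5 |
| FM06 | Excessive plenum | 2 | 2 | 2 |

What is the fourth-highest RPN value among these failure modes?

RPN = Severity × Occurrence × Detection:
  FM01: 1 × 8 × 9 = 72
  FM02: 5 × 9 × 1 = 45
  FM03: 10 × 3 × 1 = 30
  FM04: 7 × 2 × 5 = 70
  FM05: 9 × 2 × 5 = 90
  FM06: 2 × 2 × 2 = 8
Sorted descending: 90, 72, 70, 45, 30, 8.
The fourth-highest RPN is 45 (FM02).

45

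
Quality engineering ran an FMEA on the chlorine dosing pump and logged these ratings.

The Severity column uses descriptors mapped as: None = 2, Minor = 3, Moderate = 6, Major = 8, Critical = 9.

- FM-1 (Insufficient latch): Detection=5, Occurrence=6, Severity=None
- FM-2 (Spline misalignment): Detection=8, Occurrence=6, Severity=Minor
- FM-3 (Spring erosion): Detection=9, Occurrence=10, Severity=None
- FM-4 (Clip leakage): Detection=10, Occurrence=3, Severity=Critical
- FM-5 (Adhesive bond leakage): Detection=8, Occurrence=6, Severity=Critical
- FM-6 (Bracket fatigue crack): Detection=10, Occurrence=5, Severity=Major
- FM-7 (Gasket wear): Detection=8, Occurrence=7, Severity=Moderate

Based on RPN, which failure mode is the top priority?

FM-5

RPN = Severity × Occurrence × Detection:
  FM-1: 2 × 6 × 5 = 60
  FM-2: 3 × 6 × 8 = 144
  FM-3: 2 × 10 × 9 = 180
  FM-4: 9 × 3 × 10 = 270
  FM-5: 9 × 6 × 8 = 432
  FM-6: 8 × 5 × 10 = 400
  FM-7: 6 × 7 × 8 = 336
Highest RPN is 432 → FM-5.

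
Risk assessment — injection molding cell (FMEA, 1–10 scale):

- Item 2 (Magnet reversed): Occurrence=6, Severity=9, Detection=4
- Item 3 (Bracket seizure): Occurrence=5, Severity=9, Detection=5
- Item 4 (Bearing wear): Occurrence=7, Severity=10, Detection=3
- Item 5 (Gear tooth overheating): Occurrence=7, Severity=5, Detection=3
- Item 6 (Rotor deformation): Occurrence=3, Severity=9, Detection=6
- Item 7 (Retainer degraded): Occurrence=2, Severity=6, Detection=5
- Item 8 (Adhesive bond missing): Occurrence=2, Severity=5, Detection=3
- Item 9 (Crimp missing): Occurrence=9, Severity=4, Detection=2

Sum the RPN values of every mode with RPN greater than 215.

441

RPN = Severity × Occurrence × Detection:
  Item 2: 9 × 6 × 4 = 216
  Item 3: 9 × 5 × 5 = 225
  Item 4: 10 × 7 × 3 = 210
  Item 5: 5 × 7 × 3 = 105
  Item 6: 9 × 3 × 6 = 162
  Item 7: 6 × 2 × 5 = 60
  Item 8: 5 × 2 × 3 = 30
  Item 9: 4 × 9 × 2 = 72
RPN > 215: Item 2 (216), Item 3 (225).
Sum: 216 + 225 = 441.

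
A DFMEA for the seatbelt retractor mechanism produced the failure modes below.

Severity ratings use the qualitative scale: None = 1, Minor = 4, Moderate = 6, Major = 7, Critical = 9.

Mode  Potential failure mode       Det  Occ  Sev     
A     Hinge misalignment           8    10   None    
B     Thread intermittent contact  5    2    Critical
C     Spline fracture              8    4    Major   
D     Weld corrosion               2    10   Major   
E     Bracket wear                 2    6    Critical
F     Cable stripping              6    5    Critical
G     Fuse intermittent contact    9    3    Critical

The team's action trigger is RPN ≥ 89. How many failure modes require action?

RPN = Severity × Occurrence × Detection:
  A: 1 × 10 × 8 = 80
  B: 9 × 2 × 5 = 90
  C: 7 × 4 × 8 = 224
  D: 7 × 10 × 2 = 140
  E: 9 × 6 × 2 = 108
  F: 9 × 5 × 6 = 270
  G: 9 × 3 × 9 = 243
Modes with RPN ≥ 89: B (90), C (224), D (140), E (108), F (270), G (243) → 6.

6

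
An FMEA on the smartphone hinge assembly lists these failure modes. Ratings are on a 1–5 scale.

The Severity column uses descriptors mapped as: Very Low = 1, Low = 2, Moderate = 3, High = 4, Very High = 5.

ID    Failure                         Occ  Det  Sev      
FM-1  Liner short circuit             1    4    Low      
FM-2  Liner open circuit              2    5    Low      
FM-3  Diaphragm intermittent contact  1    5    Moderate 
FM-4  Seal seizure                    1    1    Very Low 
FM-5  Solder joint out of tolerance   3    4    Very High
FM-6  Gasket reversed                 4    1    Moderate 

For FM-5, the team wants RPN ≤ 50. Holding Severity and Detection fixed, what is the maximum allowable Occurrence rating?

2

FM-5: S=5, O=3, D=4 → current RPN = 60.
Fixed product = 20. Need 20 × O ≤ 50, so O ≤ 50/20 = 2.50.
Maximum integer Occurrence rating = 2 (gives RPN 40; O=3 would give 60 > 50).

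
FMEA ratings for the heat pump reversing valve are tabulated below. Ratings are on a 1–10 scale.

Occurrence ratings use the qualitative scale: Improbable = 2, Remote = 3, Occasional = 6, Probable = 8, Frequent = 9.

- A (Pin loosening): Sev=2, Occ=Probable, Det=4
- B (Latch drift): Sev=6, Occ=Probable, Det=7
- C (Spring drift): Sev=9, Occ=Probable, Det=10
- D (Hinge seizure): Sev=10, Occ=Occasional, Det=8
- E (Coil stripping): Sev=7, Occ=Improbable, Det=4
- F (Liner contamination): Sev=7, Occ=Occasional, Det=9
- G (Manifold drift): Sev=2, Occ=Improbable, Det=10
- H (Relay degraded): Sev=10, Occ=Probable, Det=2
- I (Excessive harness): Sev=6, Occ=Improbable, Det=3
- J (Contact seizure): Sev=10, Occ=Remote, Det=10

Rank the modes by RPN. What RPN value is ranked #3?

RPN = Severity × Occurrence × Detection:
  A: 2 × 8 × 4 = 64
  B: 6 × 8 × 7 = 336
  C: 9 × 8 × 10 = 720
  D: 10 × 6 × 8 = 480
  E: 7 × 2 × 4 = 56
  F: 7 × 6 × 9 = 378
  G: 2 × 2 × 10 = 40
  H: 10 × 8 × 2 = 160
  I: 6 × 2 × 3 = 36
  J: 10 × 3 × 10 = 300
Sorted descending: 720, 480, 378, 336, 300, 160, 64, 56, 40, 36.
The third-highest RPN is 378 (F).

378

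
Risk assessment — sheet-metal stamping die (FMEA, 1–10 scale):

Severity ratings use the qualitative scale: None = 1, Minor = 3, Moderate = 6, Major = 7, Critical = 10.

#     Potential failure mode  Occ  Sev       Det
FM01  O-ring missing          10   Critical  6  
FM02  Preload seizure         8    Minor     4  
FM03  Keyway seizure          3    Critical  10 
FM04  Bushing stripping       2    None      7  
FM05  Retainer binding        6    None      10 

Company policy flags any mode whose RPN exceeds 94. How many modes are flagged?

RPN = Severity × Occurrence × Detection:
  FM01: 10 × 10 × 6 = 600
  FM02: 3 × 8 × 4 = 96
  FM03: 10 × 3 × 10 = 300
  FM04: 1 × 2 × 7 = 14
  FM05: 1 × 6 × 10 = 60
Modes with RPN > 94: FM01 (600), FM02 (96), FM03 (300) → 3.

3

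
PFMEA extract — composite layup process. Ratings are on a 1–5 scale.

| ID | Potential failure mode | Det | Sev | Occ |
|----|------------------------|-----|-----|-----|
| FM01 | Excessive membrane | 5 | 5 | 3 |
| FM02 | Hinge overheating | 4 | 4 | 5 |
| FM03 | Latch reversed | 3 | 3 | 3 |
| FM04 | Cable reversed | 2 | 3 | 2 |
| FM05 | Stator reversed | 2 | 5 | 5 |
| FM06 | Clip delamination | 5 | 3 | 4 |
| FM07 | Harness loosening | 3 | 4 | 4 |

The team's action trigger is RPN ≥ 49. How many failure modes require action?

RPN = Severity × Occurrence × Detection:
  FM01: 5 × 3 × 5 = 75
  FM02: 4 × 5 × 4 = 80
  FM03: 3 × 3 × 3 = 27
  FM04: 3 × 2 × 2 = 12
  FM05: 5 × 5 × 2 = 50
  FM06: 3 × 4 × 5 = 60
  FM07: 4 × 4 × 3 = 48
Modes with RPN ≥ 49: FM01 (75), FM02 (80), FM05 (50), FM06 (60) → 4.

4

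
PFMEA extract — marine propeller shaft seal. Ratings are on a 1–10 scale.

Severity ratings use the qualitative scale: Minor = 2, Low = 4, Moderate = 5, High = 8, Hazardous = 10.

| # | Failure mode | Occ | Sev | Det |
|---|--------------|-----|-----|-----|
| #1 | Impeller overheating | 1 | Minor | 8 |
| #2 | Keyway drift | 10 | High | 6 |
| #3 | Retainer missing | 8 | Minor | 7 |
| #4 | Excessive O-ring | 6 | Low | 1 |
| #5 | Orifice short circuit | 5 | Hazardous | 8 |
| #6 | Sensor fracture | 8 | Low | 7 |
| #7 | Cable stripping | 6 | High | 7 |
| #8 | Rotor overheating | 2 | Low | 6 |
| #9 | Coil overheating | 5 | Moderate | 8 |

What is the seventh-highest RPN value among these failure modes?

48

RPN = Severity × Occurrence × Detection:
  #1: 2 × 1 × 8 = 16
  #2: 8 × 10 × 6 = 480
  #3: 2 × 8 × 7 = 112
  #4: 4 × 6 × 1 = 24
  #5: 10 × 5 × 8 = 400
  #6: 4 × 8 × 7 = 224
  #7: 8 × 6 × 7 = 336
  #8: 4 × 2 × 6 = 48
  #9: 5 × 5 × 8 = 200
Sorted descending: 480, 400, 336, 224, 200, 112, 48, 24, 16.
The seventh-highest RPN is 48 (#8).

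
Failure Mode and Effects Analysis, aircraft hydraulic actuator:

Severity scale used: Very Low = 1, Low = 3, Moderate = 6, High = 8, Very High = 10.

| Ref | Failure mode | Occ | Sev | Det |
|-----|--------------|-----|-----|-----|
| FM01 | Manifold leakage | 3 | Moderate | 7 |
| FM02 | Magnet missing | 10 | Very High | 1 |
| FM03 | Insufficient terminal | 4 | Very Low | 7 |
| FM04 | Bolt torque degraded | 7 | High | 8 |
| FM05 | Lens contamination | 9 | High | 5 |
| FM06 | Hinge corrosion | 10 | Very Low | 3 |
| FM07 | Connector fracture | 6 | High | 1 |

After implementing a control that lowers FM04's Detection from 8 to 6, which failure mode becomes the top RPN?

RPN = Severity × Occurrence × Detection:
  FM01: 6 × 3 × 7 = 126
  FM02: 10 × 10 × 1 = 100
  FM03: 1 × 4 × 7 = 28
  FM04: 8 × 7 × 8 = 448
  FM05: 8 × 9 × 5 = 360
  FM06: 1 × 10 × 3 = 30
  FM07: 8 × 6 × 1 = 48
After action: FM04 → 8 × 7 × 6 = 336.
Revised RPNs: FM05=360, FM04=336, FM01=126, FM02=100, FM07=48, FM06=30, FM03=28.
Highest is now FM05 (360).

FM05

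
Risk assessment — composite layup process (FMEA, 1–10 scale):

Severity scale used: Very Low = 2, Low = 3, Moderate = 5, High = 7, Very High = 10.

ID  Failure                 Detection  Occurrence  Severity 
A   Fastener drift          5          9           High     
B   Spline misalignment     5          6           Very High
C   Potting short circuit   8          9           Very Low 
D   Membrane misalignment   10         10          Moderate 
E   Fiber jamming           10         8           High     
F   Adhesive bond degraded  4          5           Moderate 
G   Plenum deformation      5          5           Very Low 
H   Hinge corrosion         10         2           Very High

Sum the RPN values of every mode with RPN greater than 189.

1875

RPN = Severity × Occurrence × Detection:
  A: 7 × 9 × 5 = 315
  B: 10 × 6 × 5 = 300
  C: 2 × 9 × 8 = 144
  D: 5 × 10 × 10 = 500
  E: 7 × 8 × 10 = 560
  F: 5 × 5 × 4 = 100
  G: 2 × 5 × 5 = 50
  H: 10 × 2 × 10 = 200
RPN > 189: A (315), B (300), D (500), E (560), H (200).
Sum: 315 + 300 + 500 + 560 + 200 = 1875.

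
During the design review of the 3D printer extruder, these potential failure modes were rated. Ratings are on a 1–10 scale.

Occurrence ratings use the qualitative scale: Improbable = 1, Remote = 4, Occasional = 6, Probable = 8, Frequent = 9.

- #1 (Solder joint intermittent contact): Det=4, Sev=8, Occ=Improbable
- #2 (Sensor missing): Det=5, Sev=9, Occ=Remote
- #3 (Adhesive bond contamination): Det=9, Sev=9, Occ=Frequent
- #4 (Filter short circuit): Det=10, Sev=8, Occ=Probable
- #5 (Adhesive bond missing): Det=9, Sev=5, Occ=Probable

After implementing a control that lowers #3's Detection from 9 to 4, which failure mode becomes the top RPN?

#4

RPN = Severity × Occurrence × Detection:
  #1: 8 × 1 × 4 = 32
  #2: 9 × 4 × 5 = 180
  #3: 9 × 9 × 9 = 729
  #4: 8 × 8 × 10 = 640
  #5: 5 × 8 × 9 = 360
After action: #3 → 9 × 9 × 4 = 324.
Revised RPNs: #4=640, #5=360, #3=324, #2=180, #1=32.
Highest is now #4 (640).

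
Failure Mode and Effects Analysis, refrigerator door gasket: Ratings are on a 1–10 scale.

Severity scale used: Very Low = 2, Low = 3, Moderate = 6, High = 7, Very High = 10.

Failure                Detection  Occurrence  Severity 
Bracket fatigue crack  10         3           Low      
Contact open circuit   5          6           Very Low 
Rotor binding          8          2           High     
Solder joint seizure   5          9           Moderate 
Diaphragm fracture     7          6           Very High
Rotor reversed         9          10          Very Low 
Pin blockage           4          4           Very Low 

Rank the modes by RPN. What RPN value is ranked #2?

RPN = Severity × Occurrence × Detection:
  Bracket fatigue crack: 3 × 3 × 10 = 90
  Contact open circuit: 2 × 6 × 5 = 60
  Rotor binding: 7 × 2 × 8 = 112
  Solder joint seizure: 6 × 9 × 5 = 270
  Diaphragm fracture: 10 × 6 × 7 = 420
  Rotor reversed: 2 × 10 × 9 = 180
  Pin blockage: 2 × 4 × 4 = 32
Sorted descending: 420, 270, 180, 112, 90, 60, 32.
The second-highest RPN is 270 (Solder joint seizure).

270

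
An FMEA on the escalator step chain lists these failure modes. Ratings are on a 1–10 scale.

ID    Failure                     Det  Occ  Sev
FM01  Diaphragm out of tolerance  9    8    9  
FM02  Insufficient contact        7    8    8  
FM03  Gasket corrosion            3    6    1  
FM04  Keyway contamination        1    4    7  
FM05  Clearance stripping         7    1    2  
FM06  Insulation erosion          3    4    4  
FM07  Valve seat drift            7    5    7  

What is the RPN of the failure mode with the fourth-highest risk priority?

48

RPN = Severity × Occurrence × Detection:
  FM01: 9 × 8 × 9 = 648
  FM02: 8 × 8 × 7 = 448
  FM03: 1 × 6 × 3 = 18
  FM04: 7 × 4 × 1 = 28
  FM05: 2 × 1 × 7 = 14
  FM06: 4 × 4 × 3 = 48
  FM07: 7 × 5 × 7 = 245
Sorted descending: 648, 448, 245, 48, 28, 18, 14.
The fourth-highest RPN is 48 (FM06).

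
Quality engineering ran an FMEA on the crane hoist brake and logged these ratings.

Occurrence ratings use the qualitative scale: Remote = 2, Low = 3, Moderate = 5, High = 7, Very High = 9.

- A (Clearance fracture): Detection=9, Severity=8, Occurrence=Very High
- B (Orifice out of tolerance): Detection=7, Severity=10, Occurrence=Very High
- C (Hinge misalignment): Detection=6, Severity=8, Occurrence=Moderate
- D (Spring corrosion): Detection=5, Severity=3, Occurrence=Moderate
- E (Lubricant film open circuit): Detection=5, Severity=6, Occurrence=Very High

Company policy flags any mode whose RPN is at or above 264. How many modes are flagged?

RPN = Severity × Occurrence × Detection:
  A: 8 × 9 × 9 = 648
  B: 10 × 9 × 7 = 630
  C: 8 × 5 × 6 = 240
  D: 3 × 5 × 5 = 75
  E: 6 × 9 × 5 = 270
Modes with RPN ≥ 264: A (648), B (630), E (270) → 3.

3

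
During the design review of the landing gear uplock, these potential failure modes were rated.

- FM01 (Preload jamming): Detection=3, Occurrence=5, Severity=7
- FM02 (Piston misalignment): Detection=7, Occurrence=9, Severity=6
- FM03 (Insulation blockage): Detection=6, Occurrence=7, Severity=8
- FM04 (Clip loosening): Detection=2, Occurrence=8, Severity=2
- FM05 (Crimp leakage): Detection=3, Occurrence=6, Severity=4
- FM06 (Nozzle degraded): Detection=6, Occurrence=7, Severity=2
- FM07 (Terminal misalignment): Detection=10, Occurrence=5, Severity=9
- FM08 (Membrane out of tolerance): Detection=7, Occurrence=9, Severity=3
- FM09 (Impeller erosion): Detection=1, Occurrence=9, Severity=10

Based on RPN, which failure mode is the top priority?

FM07

RPN = Severity × Occurrence × Detection:
  FM01: 7 × 5 × 3 = 105
  FM02: 6 × 9 × 7 = 378
  FM03: 8 × 7 × 6 = 336
  FM04: 2 × 8 × 2 = 32
  FM05: 4 × 6 × 3 = 72
  FM06: 2 × 7 × 6 = 84
  FM07: 9 × 5 × 10 = 450
  FM08: 3 × 9 × 7 = 189
  FM09: 10 × 9 × 1 = 90
Highest RPN is 450 → FM07.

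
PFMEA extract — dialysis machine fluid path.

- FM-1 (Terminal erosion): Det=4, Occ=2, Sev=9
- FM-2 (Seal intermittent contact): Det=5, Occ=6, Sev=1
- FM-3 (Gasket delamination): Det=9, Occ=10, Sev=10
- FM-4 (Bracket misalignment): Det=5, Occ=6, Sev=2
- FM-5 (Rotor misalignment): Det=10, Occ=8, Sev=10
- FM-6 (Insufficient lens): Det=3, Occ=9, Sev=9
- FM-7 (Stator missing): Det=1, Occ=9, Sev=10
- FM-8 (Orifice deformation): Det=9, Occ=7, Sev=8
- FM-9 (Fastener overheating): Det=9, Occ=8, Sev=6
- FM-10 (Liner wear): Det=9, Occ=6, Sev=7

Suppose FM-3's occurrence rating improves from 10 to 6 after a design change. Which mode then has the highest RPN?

RPN = Severity × Occurrence × Detection:
  FM-1: 9 × 2 × 4 = 72
  FM-2: 1 × 6 × 5 = 30
  FM-3: 10 × 10 × 9 = 900
  FM-4: 2 × 6 × 5 = 60
  FM-5: 10 × 8 × 10 = 800
  FM-6: 9 × 9 × 3 = 243
  FM-7: 10 × 9 × 1 = 90
  FM-8: 8 × 7 × 9 = 504
  FM-9: 6 × 8 × 9 = 432
  FM-10: 7 × 6 × 9 = 378
After action: FM-3 → 10 × 6 × 9 = 540.
Revised RPNs: FM-5=800, FM-3=540, FM-8=504, FM-9=432, FM-10=378, FM-6=243, FM-7=90, FM-1=72, FM-4=60, FM-2=30.
Highest is now FM-5 (800).

FM-5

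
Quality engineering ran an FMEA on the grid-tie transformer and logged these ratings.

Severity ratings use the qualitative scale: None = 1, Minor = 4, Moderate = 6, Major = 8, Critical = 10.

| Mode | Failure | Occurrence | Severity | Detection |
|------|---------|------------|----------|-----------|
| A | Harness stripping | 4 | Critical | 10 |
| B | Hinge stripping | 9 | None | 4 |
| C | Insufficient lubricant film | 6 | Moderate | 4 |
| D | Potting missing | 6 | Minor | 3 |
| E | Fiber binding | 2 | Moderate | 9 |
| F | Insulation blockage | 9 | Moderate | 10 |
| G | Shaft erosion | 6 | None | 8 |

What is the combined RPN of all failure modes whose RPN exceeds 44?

1312

RPN = Severity × Occurrence × Detection:
  A: 10 × 4 × 10 = 400
  B: 1 × 9 × 4 = 36
  C: 6 × 6 × 4 = 144
  D: 4 × 6 × 3 = 72
  E: 6 × 2 × 9 = 108
  F: 6 × 9 × 10 = 540
  G: 1 × 6 × 8 = 48
RPN > 44: A (400), C (144), D (72), E (108), F (540), G (48).
Sum: 400 + 144 + 72 + 108 + 540 + 48 = 1312.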